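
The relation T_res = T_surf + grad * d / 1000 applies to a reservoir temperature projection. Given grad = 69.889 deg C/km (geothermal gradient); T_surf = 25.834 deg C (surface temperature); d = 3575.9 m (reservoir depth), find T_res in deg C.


T_res = T_surf + grad * d / 1000
T_res = 25.834 + 69.889 * 3575.9 / 1000
T_res = 275.75 deg C


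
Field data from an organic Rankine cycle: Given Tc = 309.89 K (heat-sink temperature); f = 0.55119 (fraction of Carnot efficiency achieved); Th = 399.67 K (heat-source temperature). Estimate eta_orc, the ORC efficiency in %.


eta_orc = (1 - Tc/Th) * f * 100
eta_orc = (1 - 309.89/399.67) * 0.55119 * 100
eta_orc = 12.382 %


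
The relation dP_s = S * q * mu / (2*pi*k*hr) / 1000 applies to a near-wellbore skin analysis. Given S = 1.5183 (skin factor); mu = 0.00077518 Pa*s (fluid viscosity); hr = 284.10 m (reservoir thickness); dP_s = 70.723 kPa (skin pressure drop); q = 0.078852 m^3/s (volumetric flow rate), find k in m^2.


k = S*q*mu / (2*pi*dP_s*1000*hr)
k = 1.5183*0.078852*0.00077518 / (2*pi*70.723*1000*284.10)
k = 7.3512e-13 m^2


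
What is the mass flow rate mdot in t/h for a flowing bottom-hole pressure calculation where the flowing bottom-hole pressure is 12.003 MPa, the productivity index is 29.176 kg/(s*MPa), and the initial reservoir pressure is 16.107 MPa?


mdot = (P_i - P_wf) * PI
mdot = (16.107 - 12.003) * 29.176
mdot = 119.7383 kg/s
Convert: 119.7383 kg/s * 3.6 = 431.06 t/h
mdot = 431.06 t/h


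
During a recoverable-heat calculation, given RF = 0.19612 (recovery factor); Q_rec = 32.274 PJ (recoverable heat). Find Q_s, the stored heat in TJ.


Q_s = Q_rec / RF
Q_s = 32.274 / 0.19612
Q_s = 164.5625 PJ
Convert: 164.5625 PJ * 1000.0 = 1.6456e+05 TJ
Q_s = 1.6456e+05 TJ


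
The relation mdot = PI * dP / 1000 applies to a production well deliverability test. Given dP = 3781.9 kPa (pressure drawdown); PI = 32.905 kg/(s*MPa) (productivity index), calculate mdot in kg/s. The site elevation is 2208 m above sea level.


mdot = PI * dP / 1000
mdot = 32.905 * 3781.9 / 1000
mdot = 124.44 kg/s


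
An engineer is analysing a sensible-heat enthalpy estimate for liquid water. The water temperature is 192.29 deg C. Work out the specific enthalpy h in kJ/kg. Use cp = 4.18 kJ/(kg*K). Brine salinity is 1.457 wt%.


h = cp * T
h = 4.18 * 192.29
h = 803.77 kJ/kg


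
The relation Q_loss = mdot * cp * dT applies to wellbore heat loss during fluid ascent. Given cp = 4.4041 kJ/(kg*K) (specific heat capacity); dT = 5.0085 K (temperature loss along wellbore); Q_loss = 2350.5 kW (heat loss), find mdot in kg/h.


mdot = Q_loss / (cp * dT)
mdot = 2350.5 / (4.4041 * 5.0085)
mdot = 106.5603 kg/s
Convert: 106.5603 kg/s * 3600.0 = 3.8362e+05 kg/h
mdot = 3.8362e+05 kg/h


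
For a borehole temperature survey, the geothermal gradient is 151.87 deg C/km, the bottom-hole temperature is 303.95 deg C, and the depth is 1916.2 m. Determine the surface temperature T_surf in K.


T_surf = T_d - grad * d / 1000
T_surf = 303.95 - 151.87 * 1916.2 / 1000
T_surf = 12.93671 deg C
Convert to K: 12.93671 + 273.15 = 286.09 K
T_surf = 286.09 K


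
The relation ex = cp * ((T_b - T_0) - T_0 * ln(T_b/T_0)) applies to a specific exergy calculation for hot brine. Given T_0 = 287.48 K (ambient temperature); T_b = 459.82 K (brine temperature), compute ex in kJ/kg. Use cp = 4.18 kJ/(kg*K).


ex = cp * ((T_b - T_0) - T_0 * ln(T_b/T_0))
ex = 4.18 * ((459.82 - 287.48) - 287.48 * ln(459.82/287.48))
ex = 155.98 kJ/kg


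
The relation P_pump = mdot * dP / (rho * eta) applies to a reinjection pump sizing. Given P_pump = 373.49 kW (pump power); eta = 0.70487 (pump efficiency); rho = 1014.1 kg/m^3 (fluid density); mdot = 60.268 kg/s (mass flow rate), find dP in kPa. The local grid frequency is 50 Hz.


dP = P_pump * rho * eta / mdot
dP = 373.49 * 1014.1 * 0.70487 / 60.268
dP = 4429.8 kPa


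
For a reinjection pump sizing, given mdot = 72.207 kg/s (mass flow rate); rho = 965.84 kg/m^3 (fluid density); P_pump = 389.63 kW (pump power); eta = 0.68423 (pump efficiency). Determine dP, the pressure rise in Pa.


dP = P_pump * rho * eta / mdot
dP = 389.63 * 965.84 * 0.68423 / 72.207
dP = 3565.992 kPa
Convert: 3565.992 kPa * 1000.0 = 3.5660e+06 Pa
dP = 3.5660e+06 Pa


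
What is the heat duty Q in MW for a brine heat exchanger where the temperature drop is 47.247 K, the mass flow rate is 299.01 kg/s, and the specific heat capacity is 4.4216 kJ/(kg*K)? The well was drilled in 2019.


Q = mdot * cp * dT / 1000
Q = 299.01 * 4.4216 * 47.247 / 1000
Q = 62.465 MW


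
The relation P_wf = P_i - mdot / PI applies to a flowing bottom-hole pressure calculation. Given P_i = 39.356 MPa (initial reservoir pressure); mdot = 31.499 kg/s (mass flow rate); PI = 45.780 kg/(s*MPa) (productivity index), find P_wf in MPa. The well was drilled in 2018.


P_wf = P_i - mdot / PI
P_wf = 39.356 - 31.499 / 45.780
P_wf = 38.668 MPa


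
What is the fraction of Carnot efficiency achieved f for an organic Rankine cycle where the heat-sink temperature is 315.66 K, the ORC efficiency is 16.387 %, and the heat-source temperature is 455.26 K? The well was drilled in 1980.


f = (eta_orc/100) / (1 - Tc/Th)
f = (16.387/100) / (1 - 315.66/455.26)
f = 0.53441


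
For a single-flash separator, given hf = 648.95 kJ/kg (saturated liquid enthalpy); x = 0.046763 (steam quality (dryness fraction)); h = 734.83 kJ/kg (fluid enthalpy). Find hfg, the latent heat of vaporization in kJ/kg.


hfg = (h - hf) / x
hfg = (734.83 - 648.95) / 0.046763
hfg = 1836.5 kJ/kg


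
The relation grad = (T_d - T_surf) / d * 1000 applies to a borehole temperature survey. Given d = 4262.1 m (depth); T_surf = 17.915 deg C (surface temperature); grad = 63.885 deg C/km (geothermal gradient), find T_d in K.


T_d = T_surf + grad * d / 1000
T_d = 17.915 + 63.885 * 4262.1 / 1000
T_d = 290.1993 deg C
Convert to K: 290.1993 + 273.15 = 563.35 K
T_d = 563.35 K


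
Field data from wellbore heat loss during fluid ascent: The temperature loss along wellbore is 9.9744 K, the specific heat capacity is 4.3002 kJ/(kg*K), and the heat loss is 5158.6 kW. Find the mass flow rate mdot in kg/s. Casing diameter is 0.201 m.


mdot = Q_loss / (cp * dT)
mdot = 5158.6 / (4.3002 * 9.9744)
mdot = 120.27 kg/s


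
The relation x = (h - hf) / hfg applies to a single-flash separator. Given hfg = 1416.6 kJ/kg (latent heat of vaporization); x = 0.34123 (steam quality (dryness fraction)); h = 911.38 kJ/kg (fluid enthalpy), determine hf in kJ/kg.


hf = h - x * hfg
hf = 911.38 - 0.34123 * 1416.6
hf = 427.99 kJ/kg


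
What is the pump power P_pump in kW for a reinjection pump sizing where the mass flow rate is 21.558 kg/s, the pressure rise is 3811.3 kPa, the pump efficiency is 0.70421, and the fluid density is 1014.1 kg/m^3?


P_pump = mdot * dP / (rho * eta)
P_pump = 21.558 * 3811.3 / (1014.1 * 0.70421)
P_pump = 115.05 kW


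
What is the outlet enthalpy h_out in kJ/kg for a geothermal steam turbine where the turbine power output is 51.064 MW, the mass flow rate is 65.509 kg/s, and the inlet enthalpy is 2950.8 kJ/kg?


h_out = h_in - P * 1000 / mdot
h_out = 2950.8 - 51.064 * 1000 / 65.509
h_out = 2171.3 kJ/kg


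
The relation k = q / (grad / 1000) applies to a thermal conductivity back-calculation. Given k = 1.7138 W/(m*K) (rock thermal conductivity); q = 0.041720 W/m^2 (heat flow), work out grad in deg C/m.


grad = q / k * 1000
grad = 0.041720 / 1.7138 * 1000
grad = 24.34356 deg C/km
Convert: 24.34356 deg C/km * 0.001 = 0.024344 deg C/m
grad = 0.024344 deg C/m


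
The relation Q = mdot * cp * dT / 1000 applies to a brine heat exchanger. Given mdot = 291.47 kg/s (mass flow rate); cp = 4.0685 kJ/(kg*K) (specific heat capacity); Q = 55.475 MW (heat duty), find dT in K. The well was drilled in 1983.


dT = Q * 1000 / (mdot * cp)
dT = 55.475 * 1000 / (291.47 * 4.0685)
dT = 46.781 K


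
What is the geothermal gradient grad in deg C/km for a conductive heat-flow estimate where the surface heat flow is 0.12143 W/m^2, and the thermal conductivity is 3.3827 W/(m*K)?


grad = q * 1000 / k
grad = 0.12143 * 1000 / 3.3827
grad = 35.897 deg C/km


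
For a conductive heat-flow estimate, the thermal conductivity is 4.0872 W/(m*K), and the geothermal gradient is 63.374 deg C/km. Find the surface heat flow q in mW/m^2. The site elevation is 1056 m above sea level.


q = k * grad / 1000
q = 4.0872 * 63.374 / 1000
q = 0.2590222 W/m^2
Convert: 0.2590222 W/m^2 * 1000.0 = 259.02 mW/m^2
q = 259.02 mW/m^2


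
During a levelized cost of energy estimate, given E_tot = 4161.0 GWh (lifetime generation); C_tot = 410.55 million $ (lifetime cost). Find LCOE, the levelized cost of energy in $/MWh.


LCOE = C_tot / E_tot * 100
LCOE = 410.55 / 4161.0 * 100
LCOE = 9.866619 cents/kWh
Convert: 9.866619 cents/kWh * 10.0 = 98.666 $/MWh
LCOE = 98.666 $/MWh


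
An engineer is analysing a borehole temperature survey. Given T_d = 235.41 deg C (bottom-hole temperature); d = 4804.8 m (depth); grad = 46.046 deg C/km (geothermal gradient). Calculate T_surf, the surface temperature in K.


T_surf = T_d - grad * d / 1000
T_surf = 235.41 - 46.046 * 4804.8 / 1000
T_surf = 14.16818 deg C
Convert to K: 14.16818 + 273.15 = 287.32 K
T_surf = 287.32 K


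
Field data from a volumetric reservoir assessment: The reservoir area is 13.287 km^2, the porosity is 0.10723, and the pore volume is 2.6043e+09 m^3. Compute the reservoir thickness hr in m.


hr = Vp / (A * 1e6 * phi)
hr = 2.6043e+09 / (13.287 * 1e6 * 0.10723)
hr = 1827.9 m


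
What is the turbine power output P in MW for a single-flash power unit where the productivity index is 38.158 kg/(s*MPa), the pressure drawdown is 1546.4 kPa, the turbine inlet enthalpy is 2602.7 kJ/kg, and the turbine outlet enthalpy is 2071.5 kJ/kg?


Step 1: mdot = PI * dP / 1000 = 38.158 * 1546.4 / 1000 = 59.00753 kg/s
Step 2: P = mdot*(h_in - h_out)/1000 = 59.00753*(2602.7 - 2071.5)/1000 = 31.345 MW
P = 31.345 MW


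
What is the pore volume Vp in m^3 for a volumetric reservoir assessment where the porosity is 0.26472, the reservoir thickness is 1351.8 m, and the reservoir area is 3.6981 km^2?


Vp = A * 1e6 * hr * phi
Vp = 3.6981 * 1e6 * 1351.8 * 0.26472
Vp = 1.3234e+09 m^3


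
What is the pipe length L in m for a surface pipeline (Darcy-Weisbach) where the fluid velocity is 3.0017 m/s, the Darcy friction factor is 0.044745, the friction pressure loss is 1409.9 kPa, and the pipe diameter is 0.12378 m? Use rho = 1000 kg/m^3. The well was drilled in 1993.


L = dP*1000*D / (f*rho*vel^2/2)
L = 1409.9*1000*0.12378 / (0.044745*1000*3.0017^2/2)
L = 865.74 m


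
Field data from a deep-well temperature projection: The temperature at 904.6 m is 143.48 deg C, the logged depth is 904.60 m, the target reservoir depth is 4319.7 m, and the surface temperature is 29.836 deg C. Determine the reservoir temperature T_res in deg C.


Step 1: grad = (T_d1 - T_surf)/d1 * 1000 = (143.48 - 29.836)/904.6 * 1000 = 125.6290 deg C/km
Step 2: T_res = T_surf + grad*d2/1000 = 29.836 + 125.6290*4319.7/1000 = 572.52 deg C
T_res = 572.52 deg C


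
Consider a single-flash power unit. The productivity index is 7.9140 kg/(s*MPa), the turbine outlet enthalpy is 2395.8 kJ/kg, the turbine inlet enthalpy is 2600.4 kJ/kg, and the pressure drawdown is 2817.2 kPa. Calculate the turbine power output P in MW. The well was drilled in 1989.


Step 1: mdot = PI * dP / 1000 = 7.914 * 2817.2 / 1000 = 22.29532 kg/s
Step 2: P = mdot*(h_in - h_out)/1000 = 22.29532*(2600.4 - 2395.8)/1000 = 4.5616 MW
P = 4.5616 MW


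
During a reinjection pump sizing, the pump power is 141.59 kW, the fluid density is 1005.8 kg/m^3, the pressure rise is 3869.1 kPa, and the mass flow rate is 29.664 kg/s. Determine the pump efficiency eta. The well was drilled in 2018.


eta = mdot * dP / (rho * P_pump)
eta = 29.664 * 3869.1 / (1005.8 * 141.59)
eta = 0.80593


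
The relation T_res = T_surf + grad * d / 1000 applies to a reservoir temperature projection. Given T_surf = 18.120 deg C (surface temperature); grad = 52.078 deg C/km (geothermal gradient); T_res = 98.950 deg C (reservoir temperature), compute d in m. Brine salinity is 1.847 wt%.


d = (T_res - T_surf) / grad * 1000
d = (98.950 - 18.120) / 52.078 * 1000
d = 1552.1 m


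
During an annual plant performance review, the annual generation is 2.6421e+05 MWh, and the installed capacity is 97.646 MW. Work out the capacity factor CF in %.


CF = E_a / (cap * 8760) * 100
CF = 2.6421e+05 / (97.646 * 8760) * 100
CF = 30.888 %


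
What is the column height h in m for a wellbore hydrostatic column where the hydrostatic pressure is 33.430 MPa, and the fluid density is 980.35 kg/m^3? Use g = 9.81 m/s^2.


h = P * 1e6 / (g * rho)
h = 33.430 * 1e6 / (9.81 * 980.35)
h = 3476.1 m


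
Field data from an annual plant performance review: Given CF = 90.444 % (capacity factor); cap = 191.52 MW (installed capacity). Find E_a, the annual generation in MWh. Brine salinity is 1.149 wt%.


E_a = CF / 100 * cap * 8760
E_a = 90.444 / 100 * 191.52 * 8760
E_a = 1.5174e+06 MWh


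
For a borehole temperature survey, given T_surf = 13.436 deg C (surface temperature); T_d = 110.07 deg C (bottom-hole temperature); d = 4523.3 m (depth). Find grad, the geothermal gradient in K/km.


grad = (T_d - T_surf) / d * 1000
grad = (110.07 - 13.436) / 4523.3 * 1000
grad = 21.36361 deg C/km
Convert: 21.36361 deg C/km * 1.0 = 21.364 K/km
grad = 21.364 K/km


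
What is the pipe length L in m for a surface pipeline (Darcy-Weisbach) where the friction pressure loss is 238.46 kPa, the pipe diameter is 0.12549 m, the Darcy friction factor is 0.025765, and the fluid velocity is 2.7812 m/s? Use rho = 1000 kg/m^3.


L = dP*1000*D / (f*rho*vel^2/2)
L = 238.46*1000*0.12549 / (0.025765*1000*2.7812^2/2)
L = 300.30 m


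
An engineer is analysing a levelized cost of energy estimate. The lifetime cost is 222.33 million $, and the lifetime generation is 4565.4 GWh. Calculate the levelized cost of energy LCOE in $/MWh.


LCOE = C_tot / E_tot * 100
LCOE = 222.33 / 4565.4 * 100
LCOE = 4.869891 cents/kWh
Convert: 4.869891 cents/kWh * 10.0 = 48.699 $/MWh
LCOE = 48.699 $/MWh


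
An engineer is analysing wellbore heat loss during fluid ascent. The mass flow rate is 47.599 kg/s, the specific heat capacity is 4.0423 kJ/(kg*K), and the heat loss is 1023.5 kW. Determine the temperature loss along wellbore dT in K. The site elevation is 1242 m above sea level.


dT = Q_loss / (mdot * cp)
dT = 1023.5 / (47.599 * 4.0423)
dT = 5.3194 K


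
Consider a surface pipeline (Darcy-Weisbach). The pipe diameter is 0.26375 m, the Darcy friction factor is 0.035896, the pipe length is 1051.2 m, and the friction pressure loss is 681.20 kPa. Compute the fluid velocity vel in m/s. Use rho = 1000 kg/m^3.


vel = sqrt(dP*1000*2*D / (f*L*rho))
vel = sqrt(681.20*1000*2*0.26375 / (0.035896*1051.2*1000))
vel = 3.0859 m/s


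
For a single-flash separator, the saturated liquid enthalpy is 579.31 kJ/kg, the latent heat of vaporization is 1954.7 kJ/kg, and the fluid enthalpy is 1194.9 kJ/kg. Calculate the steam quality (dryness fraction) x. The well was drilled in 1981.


x = (h - hf) / hfg
x = (1194.9 - 579.31) / 1954.7
x = 0.31493


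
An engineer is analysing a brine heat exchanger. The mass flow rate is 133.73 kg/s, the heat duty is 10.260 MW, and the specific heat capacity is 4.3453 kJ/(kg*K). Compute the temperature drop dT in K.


dT = Q * 1000 / (mdot * cp)
dT = 10.260 * 1000 / (133.73 * 4.3453)
dT = 17.656 K


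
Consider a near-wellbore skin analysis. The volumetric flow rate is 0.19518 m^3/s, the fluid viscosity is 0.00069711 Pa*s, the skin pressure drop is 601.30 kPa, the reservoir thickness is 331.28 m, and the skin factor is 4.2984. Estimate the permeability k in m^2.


k = S*q*mu / (2*pi*dP_s*1000*hr)
k = 4.2984*0.19518*0.00069711 / (2*pi*601.30*1000*331.28)
k = 4.6728e-13 m^2


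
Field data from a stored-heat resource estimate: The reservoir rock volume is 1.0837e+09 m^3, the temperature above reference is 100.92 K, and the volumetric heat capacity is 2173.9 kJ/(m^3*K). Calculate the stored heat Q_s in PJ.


Q_s = Vr * rhoc * dT / 1e12
Q_s = 1.0837e+09 * 2173.9 * 100.92 / 1e12
Q_s = 237.75 PJ


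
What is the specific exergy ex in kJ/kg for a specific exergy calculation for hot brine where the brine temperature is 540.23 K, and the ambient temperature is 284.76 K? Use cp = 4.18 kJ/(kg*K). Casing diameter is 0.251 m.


ex = cp * ((T_b - T_0) - T_0 * ln(T_b/T_0))
ex = 4.18 * ((540.23 - 284.76) - 284.76 * ln(540.23/284.76))
ex = 305.66 kJ/kg


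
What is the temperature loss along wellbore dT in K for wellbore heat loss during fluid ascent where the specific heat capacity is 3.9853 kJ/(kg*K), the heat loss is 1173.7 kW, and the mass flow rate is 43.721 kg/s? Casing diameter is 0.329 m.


dT = Q_loss / (mdot * cp)
dT = 1173.7 / (43.721 * 3.9853)
dT = 6.7361 K


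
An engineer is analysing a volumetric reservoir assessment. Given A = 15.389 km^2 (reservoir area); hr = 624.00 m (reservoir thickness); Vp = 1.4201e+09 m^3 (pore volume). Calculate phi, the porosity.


phi = Vp / (A * 1e6 * hr)
phi = 1.4201e+09 / (15.389 * 1e6 * 624.00)
phi = 0.14788


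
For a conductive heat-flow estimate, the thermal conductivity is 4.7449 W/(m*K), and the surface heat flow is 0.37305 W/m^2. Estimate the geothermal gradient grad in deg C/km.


grad = q * 1000 / k
grad = 0.37305 * 1000 / 4.7449
grad = 78.621 deg C/km


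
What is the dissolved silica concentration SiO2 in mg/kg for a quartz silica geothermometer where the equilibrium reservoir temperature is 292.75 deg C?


SiO2 = 10^(5.19 - 1309/(T_eq + 273.15))
SiO2 = 10^(5.19 - 1309/(292.75 + 273.15))
SiO2 = 753.13 mg/kg


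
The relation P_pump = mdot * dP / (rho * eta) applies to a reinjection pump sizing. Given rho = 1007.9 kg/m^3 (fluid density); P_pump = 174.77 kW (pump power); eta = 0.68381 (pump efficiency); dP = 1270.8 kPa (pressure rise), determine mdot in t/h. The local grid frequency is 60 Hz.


mdot = P_pump * rho * eta / dP
mdot = 174.77 * 1007.9 * 0.68381 / 1270.8
mdot = 94.78565 kg/s
Convert: 94.78565 kg/s * 3.6 = 341.23 t/h
mdot = 341.23 t/h


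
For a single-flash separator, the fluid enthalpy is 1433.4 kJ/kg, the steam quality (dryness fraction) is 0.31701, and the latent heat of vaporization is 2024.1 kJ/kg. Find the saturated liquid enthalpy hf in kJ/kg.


hf = h - x * hfg
hf = 1433.4 - 0.31701 * 2024.1
hf = 791.74 kJ/kg


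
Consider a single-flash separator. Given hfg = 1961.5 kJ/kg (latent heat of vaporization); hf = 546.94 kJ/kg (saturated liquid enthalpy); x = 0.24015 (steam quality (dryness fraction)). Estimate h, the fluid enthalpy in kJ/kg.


h = hf + x * hfg
h = 546.94 + 0.24015 * 1961.5
h = 1018.0 kJ/kg


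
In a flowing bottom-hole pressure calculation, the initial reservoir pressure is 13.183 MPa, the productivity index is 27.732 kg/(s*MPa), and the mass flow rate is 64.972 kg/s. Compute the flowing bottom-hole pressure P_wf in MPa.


P_wf = P_i - mdot / PI
P_wf = 13.183 - 64.972 / 27.732
P_wf = 10.840 MPa


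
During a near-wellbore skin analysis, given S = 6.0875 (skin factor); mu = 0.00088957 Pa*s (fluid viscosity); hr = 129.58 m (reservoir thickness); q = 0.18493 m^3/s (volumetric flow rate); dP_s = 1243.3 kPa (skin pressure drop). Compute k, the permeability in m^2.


k = S*q*mu / (2*pi*dP_s*1000*hr)
k = 6.0875*0.18493*0.00088957 / (2*pi*1243.3*1000*129.58)
k = 9.8931e-13 m^2


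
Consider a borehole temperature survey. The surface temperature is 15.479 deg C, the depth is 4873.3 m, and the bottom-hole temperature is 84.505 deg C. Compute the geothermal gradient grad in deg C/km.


grad = (T_d - T_surf) / d * 1000
grad = (84.505 - 15.479) / 4873.3 * 1000
grad = 14.164 deg C/km


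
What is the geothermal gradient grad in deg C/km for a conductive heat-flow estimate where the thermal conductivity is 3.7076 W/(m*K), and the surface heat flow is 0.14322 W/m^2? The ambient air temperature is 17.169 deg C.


grad = q * 1000 / k
grad = 0.14322 * 1000 / 3.7076
grad = 38.629 deg C/km


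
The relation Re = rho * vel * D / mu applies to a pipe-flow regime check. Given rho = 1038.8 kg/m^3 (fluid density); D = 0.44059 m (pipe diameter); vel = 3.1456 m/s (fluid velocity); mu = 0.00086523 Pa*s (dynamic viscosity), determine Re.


Re = rho * vel * D / mu
Re = 1038.8 * 3.1456 * 0.44059 / 0.00086523
Re = 1.6639e+06


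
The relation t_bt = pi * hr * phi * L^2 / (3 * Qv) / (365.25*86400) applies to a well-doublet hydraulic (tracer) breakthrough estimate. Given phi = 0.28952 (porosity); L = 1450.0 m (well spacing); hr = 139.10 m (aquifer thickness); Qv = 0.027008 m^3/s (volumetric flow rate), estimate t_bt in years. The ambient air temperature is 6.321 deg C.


t_bt = pi * hr * phi * L^2 / (3 * Qv) / (365.25*86400)
t_bt = pi * 139.10 * 0.28952 * 1450.0^2 / (3 * 0.027008) / (365.25*86400)
t_bt = 104.03 years


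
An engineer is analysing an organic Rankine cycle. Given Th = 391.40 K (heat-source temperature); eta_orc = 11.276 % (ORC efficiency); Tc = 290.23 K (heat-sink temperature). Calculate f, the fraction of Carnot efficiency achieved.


f = (eta_orc/100) / (1 - Tc/Th)
f = (11.276/100) / (1 - 290.23/391.40)
f = 0.43624


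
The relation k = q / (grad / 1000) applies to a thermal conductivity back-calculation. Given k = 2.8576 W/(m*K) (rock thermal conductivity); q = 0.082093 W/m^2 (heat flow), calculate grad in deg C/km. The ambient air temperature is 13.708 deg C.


grad = q / k * 1000
grad = 0.082093 / 2.8576 * 1000
grad = 28.728 deg C/km


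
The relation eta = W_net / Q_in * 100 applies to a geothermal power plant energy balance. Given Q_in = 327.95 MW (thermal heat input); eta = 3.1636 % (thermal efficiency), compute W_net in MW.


W_net = eta / 100 * Q_in
W_net = 3.1636 / 100 * 327.95
W_net = 10.375 MW


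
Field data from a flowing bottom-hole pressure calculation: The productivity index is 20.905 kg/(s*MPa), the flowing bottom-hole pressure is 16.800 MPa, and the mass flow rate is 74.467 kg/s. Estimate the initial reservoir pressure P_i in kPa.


P_i = P_wf + mdot / PI
P_i = 16.800 + 74.467 / 20.905
P_i = 20.36216 MPa
Convert: 20.36216 MPa * 1000.0 = 20362 kPa
P_i = 20362 kPa


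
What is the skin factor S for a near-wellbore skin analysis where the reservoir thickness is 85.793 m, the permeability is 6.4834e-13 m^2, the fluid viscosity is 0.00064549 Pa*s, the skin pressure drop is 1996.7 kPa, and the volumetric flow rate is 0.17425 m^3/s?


S = dP_s * 1000 * 2*pi*k*hr / (q*mu)
S = 1996.7 * 1000 * 2*pi*6.4834e-13*85.793 / (0.17425*0.00064549)
S = 6.2042


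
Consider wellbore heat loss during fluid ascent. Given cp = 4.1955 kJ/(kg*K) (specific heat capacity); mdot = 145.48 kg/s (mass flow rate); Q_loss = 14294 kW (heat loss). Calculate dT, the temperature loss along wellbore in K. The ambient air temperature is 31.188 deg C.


dT = Q_loss / (mdot * cp)
dT = 14294 / (145.48 * 4.1955)
dT = 23.419 K


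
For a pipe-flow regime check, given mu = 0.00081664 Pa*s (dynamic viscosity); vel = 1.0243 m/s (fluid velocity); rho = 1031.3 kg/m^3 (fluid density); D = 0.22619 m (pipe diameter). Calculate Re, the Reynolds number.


Re = rho * vel * D / mu
Re = 1031.3 * 1.0243 * 0.22619 / 0.00081664
Re = 2.9259e+05


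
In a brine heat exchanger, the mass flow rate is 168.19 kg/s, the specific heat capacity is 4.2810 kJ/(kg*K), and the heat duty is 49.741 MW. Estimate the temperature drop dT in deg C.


dT = Q * 1000 / (mdot * cp)
dT = 49.741 * 1000 / (168.19 * 4.2810)
dT = 69.08267 K
Convert (temperature difference, 1 K = 1 deg C): 69.08267 K = 69.08267 deg C
dT = 69.083 deg C


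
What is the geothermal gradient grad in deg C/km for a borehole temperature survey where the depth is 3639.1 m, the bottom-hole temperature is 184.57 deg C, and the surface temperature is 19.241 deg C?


grad = (T_d - T_surf) / d * 1000
grad = (184.57 - 19.241) / 3639.1 * 1000
grad = 45.431 deg C/km


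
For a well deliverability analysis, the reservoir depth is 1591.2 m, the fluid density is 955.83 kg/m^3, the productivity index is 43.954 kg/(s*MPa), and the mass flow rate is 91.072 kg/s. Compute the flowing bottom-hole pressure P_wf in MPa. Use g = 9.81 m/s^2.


Step 1: P_i = rho*g*h/1e6 = 955.83*9.81*1591.2/1e6 = 14.92019 MPa
Step 2: P_wf = P_i - mdot/PI = 14.92019 - 91.072/43.954 = 12.848 MPa
P_wf = 12.848 MPa


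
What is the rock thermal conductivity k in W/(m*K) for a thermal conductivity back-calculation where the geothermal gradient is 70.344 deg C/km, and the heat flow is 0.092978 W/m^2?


k = q / (grad / 1000)
k = 0.092978 / (70.344 / 1000)
k = 1.3218 W/(m*K)


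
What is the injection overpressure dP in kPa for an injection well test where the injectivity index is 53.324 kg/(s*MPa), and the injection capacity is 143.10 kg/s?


dP = mdot * 1000 / II
dP = 143.10 * 1000 / 53.324
dP = 2683.6 kPa


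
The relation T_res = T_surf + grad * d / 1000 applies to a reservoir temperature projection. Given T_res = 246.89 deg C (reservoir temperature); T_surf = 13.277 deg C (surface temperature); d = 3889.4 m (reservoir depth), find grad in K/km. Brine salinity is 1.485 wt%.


grad = (T_res - T_surf) / d * 1000
grad = (246.89 - 13.277) / 3889.4 * 1000
grad = 60.06402 deg C/km
Convert: 60.06402 deg C/km * 1.0 = 60.064 K/km
grad = 60.064 K/km


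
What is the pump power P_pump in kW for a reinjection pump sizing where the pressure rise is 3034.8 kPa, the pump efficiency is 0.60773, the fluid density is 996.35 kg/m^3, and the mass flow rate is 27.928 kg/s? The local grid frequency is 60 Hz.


P_pump = mdot * dP / (rho * eta)
P_pump = 27.928 * 3034.8 / (996.35 * 0.60773)
P_pump = 139.97 kW


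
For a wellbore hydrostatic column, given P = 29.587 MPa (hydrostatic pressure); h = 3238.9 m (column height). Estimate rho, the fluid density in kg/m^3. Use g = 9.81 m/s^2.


rho = P * 1e6 / (g * h)
rho = 29.587 * 1e6 / (9.81 * 3238.9)
rho = 931.18 kg/m^3


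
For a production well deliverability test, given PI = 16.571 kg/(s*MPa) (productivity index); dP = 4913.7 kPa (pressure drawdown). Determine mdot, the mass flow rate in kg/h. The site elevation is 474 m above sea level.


mdot = PI * dP / 1000
mdot = 16.571 * 4913.7 / 1000
mdot = 81.42492 kg/s
Convert: 81.42492 kg/s * 3600.0 = 2.9313e+05 kg/h
mdot = 2.9313e+05 kg/h


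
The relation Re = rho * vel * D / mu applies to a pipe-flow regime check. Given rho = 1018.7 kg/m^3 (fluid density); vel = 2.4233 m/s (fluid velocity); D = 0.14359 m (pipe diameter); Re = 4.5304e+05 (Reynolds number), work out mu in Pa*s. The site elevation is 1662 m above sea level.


mu = rho * vel * D / Re
mu = 1018.7 * 2.4233 * 0.14359 / 4.5304e+05
mu = 0.00078242 Pa*s


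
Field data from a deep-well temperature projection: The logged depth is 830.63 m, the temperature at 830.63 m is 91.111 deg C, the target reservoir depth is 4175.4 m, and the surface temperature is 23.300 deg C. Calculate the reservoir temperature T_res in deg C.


Step 1: grad = (T_d1 - T_surf)/d1 * 1000 = (91.111 - 23.3)/830.63 * 1000 = 81.63803 deg C/km
Step 2: T_res = T_surf + grad*d2/1000 = 23.3 + 81.63803*4175.4/1000 = 364.17 deg C
T_res = 364.17 deg C


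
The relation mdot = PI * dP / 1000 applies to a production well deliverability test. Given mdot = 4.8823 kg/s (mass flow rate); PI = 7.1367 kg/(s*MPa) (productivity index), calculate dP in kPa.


dP = mdot * 1000 / PI
dP = 4.8823 * 1000 / 7.1367
dP = 684.11 kPa


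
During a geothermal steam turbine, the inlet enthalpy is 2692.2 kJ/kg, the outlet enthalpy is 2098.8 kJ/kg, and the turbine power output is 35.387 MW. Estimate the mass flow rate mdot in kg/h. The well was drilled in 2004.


mdot = P * 1000 / (h_in - h_out)
mdot = 35.387 * 1000 / (2692.2 - 2098.8)
mdot = 59.63431 kg/s
Convert: 59.63431 kg/s * 3600.0 = 2.1468e+05 kg/h
mdot = 2.1468e+05 kg/h


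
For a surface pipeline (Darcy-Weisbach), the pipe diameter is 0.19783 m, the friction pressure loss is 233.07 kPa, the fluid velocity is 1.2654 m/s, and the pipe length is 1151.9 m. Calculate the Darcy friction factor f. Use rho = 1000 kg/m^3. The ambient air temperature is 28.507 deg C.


f = dP*1000 / ((L/D)*(rho*vel^2/2))
f = 233.07*1000 / ((1151.9/0.19783)*(1000*1.2654^2/2))
f = 0.049996


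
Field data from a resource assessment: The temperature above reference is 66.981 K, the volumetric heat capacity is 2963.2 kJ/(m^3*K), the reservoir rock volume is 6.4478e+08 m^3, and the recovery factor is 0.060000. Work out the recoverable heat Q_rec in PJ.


Step 1: Q_s = Vr*rhoc*dT/1e12 = 6.4478e+08*2963.2*66.981/1e12 = 127.9747 PJ
Step 2: Q_rec = Q_s * RF = 127.9747 * 0.06 = 7.6785 PJ
Q_rec = 7.6785 PJ


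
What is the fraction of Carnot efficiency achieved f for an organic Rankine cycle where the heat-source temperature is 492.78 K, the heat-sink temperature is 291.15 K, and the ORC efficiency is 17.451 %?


f = (eta_orc/100) / (1 - Tc/Th)
f = (17.451/100) / (1 - 291.15/492.78)
f = 0.42650


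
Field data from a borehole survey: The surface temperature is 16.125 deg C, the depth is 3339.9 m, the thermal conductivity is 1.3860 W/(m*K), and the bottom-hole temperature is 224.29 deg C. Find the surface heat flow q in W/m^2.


Step 1: grad = (T_d - T_surf)/d * 1000 = (224.29 - 16.125)/3339.9 * 1000 = 62.32672 deg C/km
Step 2: q = k * grad / 1000 = 1.386 * 62.32672 / 1000 = 0.086385 W/m^2
q = 0.086385 W/m^2


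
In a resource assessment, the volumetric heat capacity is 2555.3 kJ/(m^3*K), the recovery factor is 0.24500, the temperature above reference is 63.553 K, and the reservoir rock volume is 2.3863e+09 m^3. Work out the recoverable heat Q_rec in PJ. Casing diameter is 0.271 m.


Step 1: Q_s = Vr*rhoc*dT/1e12 = 2.3863e+09*2555.3*63.553/1e12 = 387.5279 PJ
Step 2: Q_rec = Q_s * RF = 387.5279 * 0.245 = 94.944 PJ
Q_rec = 94.944 PJ


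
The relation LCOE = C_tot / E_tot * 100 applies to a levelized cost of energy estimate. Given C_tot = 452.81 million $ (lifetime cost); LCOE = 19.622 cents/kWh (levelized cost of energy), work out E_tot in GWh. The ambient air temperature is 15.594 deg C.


E_tot = C_tot / LCOE * 100
E_tot = 452.81 / 19.622 * 100
E_tot = 2307.7 GWh


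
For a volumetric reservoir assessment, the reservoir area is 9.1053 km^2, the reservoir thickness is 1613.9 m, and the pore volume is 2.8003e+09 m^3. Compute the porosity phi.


phi = Vp / (A * 1e6 * hr)
phi = 2.8003e+09 / (9.1053 * 1e6 * 1613.9)
phi = 0.19056


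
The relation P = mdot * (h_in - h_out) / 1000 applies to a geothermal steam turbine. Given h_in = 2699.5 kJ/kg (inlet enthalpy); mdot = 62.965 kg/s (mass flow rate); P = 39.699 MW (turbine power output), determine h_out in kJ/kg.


h_out = h_in - P * 1000 / mdot
h_out = 2699.5 - 39.699 * 1000 / 62.965
h_out = 2069.0 kJ/kg


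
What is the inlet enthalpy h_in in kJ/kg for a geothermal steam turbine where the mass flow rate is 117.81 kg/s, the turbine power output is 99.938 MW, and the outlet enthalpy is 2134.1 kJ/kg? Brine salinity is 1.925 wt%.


h_in = h_out + P * 1000 / mdot
h_in = 2134.1 + 99.938 * 1000 / 117.81
h_in = 2982.4 kJ/kg


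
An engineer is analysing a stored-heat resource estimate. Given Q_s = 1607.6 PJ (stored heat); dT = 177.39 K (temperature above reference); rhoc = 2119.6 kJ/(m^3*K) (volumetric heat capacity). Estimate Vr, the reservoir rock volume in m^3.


Vr = Q_s * 1e12 / (rhoc * dT)
Vr = 1607.6 * 1e12 / (2119.6 * 177.39)
Vr = 4.2756e+09 m^3


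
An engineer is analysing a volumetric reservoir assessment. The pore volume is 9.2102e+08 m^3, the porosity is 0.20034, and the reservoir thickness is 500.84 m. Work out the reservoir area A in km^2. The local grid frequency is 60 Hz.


A = Vp / (1e6 * hr * phi)
A = 9.2102e+08 / (1e6 * 500.84 * 0.20034)
A = 9.1791 km^2


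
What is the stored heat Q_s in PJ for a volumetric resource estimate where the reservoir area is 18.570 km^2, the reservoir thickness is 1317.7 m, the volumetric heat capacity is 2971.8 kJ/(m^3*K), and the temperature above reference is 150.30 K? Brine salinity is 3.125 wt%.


Step 1: Vr = A*1e6*hr = 18.57*1e6*1317.7 = 2.446969e+10 m^3
Step 2: Q_s = Vr*rhoc*dT/1e12 = 2.446969e+10*2971.8*150.3/1e12 = 10930 PJ
Q_s = 10930 PJ


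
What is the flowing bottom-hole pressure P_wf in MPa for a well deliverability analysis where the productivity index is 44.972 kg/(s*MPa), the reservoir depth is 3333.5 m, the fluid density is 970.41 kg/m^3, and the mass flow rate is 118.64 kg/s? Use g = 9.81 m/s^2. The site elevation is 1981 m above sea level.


Step 1: P_i = rho*g*h/1e6 = 970.41*9.81*3333.5/1e6 = 31.73399 MPa
Step 2: P_wf = P_i - mdot/PI = 31.73399 - 118.64/44.972 = 29.096 MPa
P_wf = 29.096 MPa


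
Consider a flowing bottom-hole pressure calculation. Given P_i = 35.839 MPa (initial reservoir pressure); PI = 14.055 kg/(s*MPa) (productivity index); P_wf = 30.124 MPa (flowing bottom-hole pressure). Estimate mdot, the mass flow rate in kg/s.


mdot = (P_i - P_wf) * PI
mdot = (35.839 - 30.124) * 14.055
mdot = 80.324 kg/s


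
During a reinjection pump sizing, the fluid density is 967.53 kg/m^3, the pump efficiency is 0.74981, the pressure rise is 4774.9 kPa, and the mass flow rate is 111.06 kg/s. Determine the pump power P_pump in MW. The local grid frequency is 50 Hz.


P_pump = mdot * dP / (rho * eta)
P_pump = 111.06 * 4774.9 / (967.53 * 0.74981)
P_pump = 730.9813 kW
Convert: 730.9813 kW * 0.001 = 0.73098 MW
P_pump = 0.73098 MW


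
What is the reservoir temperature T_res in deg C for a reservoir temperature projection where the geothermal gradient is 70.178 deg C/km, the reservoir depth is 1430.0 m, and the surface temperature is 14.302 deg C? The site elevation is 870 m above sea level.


T_res = T_surf + grad * d / 1000
T_res = 14.302 + 70.178 * 1430.0 / 1000
T_res = 114.66 deg C


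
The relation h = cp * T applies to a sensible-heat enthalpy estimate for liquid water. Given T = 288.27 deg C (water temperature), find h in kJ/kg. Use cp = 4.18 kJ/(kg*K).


h = cp * T
h = 4.18 * 288.27
h = 1205.0 kJ/kg


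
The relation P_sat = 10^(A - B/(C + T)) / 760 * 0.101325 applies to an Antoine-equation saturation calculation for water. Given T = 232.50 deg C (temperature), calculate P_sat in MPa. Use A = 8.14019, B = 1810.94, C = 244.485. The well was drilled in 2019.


P_sat = 10^(A - B/(C + T)) / 760 * 0.101325
P_sat = 10^(8.14019 - 1810.94/(244.485 + 232.50)) / 760 * 0.101325
P_sat = 2.9407 MPa


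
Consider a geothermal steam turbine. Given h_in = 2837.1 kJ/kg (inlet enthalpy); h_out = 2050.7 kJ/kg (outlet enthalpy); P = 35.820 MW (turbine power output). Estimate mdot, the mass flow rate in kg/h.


mdot = P * 1000 / (h_in - h_out)
mdot = 35.820 * 1000 / (2837.1 - 2050.7)
mdot = 45.54934 kg/s
Convert: 45.54934 kg/s * 3600.0 = 1.6398e+05 kg/h
mdot = 1.6398e+05 kg/h


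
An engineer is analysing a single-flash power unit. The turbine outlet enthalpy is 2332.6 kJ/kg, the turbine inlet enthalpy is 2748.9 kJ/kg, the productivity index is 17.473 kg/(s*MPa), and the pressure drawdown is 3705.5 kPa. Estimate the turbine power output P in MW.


Step 1: mdot = PI * dP / 1000 = 17.473 * 3705.5 / 1000 = 64.74620 kg/s
Step 2: P = mdot*(h_in - h_out)/1000 = 64.74620*(2748.9 - 2332.6)/1000 = 26.954 MW
P = 26.954 MW


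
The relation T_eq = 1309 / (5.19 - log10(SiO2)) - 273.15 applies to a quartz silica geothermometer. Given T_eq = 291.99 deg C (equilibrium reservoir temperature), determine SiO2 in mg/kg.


SiO2 = 10^(5.19 - 1309/(T_eq + 273.15))
SiO2 = 10^(5.19 - 1309/(291.99 + 273.15))
SiO2 = 747.76 mg/kg


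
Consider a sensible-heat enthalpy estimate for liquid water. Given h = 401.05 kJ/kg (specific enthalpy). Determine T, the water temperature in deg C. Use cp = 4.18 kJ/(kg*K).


T = h / cp
T = 401.05 / 4.18
T = 95.945 deg C


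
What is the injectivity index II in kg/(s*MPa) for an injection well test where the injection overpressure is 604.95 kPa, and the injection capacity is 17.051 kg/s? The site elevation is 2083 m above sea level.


II = mdot * 1000 / dP
II = 17.051 * 1000 / 604.95
II = 28.186 kg/(s*MPa)


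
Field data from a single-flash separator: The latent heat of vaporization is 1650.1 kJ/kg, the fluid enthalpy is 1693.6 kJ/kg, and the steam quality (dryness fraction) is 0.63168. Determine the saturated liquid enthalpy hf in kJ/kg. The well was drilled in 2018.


hf = h - x * hfg
hf = 1693.6 - 0.63168 * 1650.1
hf = 651.26 kJ/kg


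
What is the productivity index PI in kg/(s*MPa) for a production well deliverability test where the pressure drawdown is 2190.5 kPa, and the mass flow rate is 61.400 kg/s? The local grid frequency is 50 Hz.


PI = mdot * 1000 / dP
PI = 61.400 * 1000 / 2190.5
PI = 28.030 kg/(s*MPa)


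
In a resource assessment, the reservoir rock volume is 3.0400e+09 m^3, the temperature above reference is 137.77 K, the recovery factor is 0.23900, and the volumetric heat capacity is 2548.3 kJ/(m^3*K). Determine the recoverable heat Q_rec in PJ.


Step 1: Q_s = Vr*rhoc*dT/1e12 = 3.0400e+09*2548.3*137.77/1e12 = 1067.281 PJ
Step 2: Q_rec = Q_s * RF = 1067.281 * 0.239 = 255.08 PJ
Q_rec = 255.08 PJ


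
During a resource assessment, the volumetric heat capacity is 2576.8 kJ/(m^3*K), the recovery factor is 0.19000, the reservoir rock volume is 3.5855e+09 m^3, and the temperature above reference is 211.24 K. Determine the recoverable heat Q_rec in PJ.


Step 1: Q_s = Vr*rhoc*dT/1e12 = 3.5855e+09*2576.8*211.24/1e12 = 1951.671 PJ
Step 2: Q_rec = Q_s * RF = 1951.671 * 0.19 = 370.82 PJ
Q_rec = 370.82 PJ


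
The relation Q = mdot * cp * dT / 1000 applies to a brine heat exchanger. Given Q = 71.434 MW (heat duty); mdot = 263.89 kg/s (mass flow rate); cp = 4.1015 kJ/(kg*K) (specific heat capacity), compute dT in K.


dT = Q * 1000 / (mdot * cp)
dT = 71.434 * 1000 / (263.89 * 4.1015)
dT = 65.999 K


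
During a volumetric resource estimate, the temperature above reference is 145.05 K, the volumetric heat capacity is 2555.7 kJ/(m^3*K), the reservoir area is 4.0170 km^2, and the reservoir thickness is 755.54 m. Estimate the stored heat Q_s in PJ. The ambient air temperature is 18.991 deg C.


Step 1: Vr = A*1e6*hr = 4.017*1e6*755.54 = 3.035004e+09 m^3
Step 2: Q_s = Vr*rhoc*dT/1e12 = 3.035004e+09*2555.7*145.05/1e12 = 1125.1 PJ
Q_s = 1125.1 PJ


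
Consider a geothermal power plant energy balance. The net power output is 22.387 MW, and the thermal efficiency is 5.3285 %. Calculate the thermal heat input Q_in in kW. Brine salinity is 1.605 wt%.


Q_in = W_net / (eta / 100)
Q_in = 22.387 / (5.3285 / 100)
Q_in = 420.1370 MW
Convert: 420.1370 MW * 1000.0 = 4.2014e+05 kW
Q_in = 4.2014e+05 kW


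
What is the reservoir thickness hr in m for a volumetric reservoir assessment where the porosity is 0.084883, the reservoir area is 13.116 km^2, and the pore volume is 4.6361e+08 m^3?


hr = Vp / (A * 1e6 * phi)
hr = 4.6361e+08 / (13.116 * 1e6 * 0.084883)
hr = 416.42 m


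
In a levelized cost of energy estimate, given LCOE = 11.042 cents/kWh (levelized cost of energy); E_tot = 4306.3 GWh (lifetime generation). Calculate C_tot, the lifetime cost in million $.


C_tot = LCOE / 100 * E_tot
C_tot = 11.042 / 100 * 4306.3
C_tot = 475.50 million $


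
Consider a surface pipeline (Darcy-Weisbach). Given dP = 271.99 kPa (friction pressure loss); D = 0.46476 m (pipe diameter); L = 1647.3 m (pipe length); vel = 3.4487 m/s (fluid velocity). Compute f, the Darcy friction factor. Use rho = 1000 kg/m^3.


f = dP*1000 / ((L/D)*(rho*vel^2/2))
f = 271.99*1000 / ((1647.3/0.46476)*(1000*3.4487^2/2))
f = 0.012904


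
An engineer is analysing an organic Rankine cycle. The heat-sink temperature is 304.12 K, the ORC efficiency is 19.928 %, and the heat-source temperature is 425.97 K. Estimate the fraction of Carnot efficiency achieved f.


f = (eta_orc/100) / (1 - Tc/Th)
f = (19.928/100) / (1 - 304.12/425.97)
f = 0.69665
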